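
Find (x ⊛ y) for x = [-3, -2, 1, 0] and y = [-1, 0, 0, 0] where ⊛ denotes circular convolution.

(x ⊛ y)[n] = Σ(m=0 to 3) x[m] · y[(n-m) mod 4]

Computing each output sample:
(x ⊛ y)[0] = 3
(x ⊛ y)[1] = 2
(x ⊛ y)[2] = -1
(x ⊛ y)[3] = 0

x ⊛ y = [3, 2, -1, 0]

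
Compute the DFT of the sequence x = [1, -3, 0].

X[k] = Σ(n=0 to 2) x[n] · ω_3^(nk)
where ω_3 = e^(-2πi/3)

Computing each X[k]:
X[0] = -2
X[1] = 2.5000+2.5981i
X[2] = 2.5000-2.5981i

X = [-2, 2.5000+2.5981i, 2.5000-2.5981i]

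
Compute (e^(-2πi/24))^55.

Since ω_24^24 = 1, powers reduce modulo 24.
55 mod 24 = 7
So ω_24^55 = ω_24^7 = e^(-2πi·7/24)

ω_24^55 = ω_24^7 = -0.2588-0.9659i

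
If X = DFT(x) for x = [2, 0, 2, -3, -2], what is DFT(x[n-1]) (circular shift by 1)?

Time shift by 1: X_shifted[k] = ω_5^(1k) · X[k]
Shifted x = [-2, 2, 0, 2, -3]

DFT(x[n-1]) = [-1, -3.9271-3.5797i, -0.5729-4.8410i, -0.5729+4.8410i, -3.9271+3.5797i]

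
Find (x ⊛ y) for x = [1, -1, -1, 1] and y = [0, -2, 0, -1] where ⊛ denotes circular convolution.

(x ⊛ y)[n] = Σ(m=0 to 3) x[m] · y[(n-m) mod 4]

Computing each output sample:
(x ⊛ y)[0] = -1
(x ⊛ y)[1] = -1
(x ⊛ y)[2] = 1
(x ⊛ y)[3] = 1

x ⊛ y = [-1, -1, 1, 1]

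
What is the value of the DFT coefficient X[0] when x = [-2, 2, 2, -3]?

X[0] = Σ(n=0 to 3) x[n] · ω_4^0 = Σ x[n]
= (-2) + (2) + (2) + (-3)

X[0] = -1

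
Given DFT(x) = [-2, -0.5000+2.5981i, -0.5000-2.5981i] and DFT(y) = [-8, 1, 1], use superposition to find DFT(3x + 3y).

By linearity: DFT(3x + 3y) = 3·DFT(x) + 3·DFT(y)
= 3·[-2, -0.5000+2.5981i, -0.5000-2.5981i] + 3·[-8, 1, 1]

Computing element-wise:
Z[0] = 3·(-2) + 3·(-8) = -30
Z[1] = 3·(-0.5000+2.5981i) + 3·(1) = 1.5000+7.7943i
Z[2] = 3·(-0.5000-2.5981i) + 3·(1) = 1.5000-7.7943i

DFT(3x + 3y) = 3·X + 3·Y = [-30, 1.5000+7.7943i, 1.5000-7.7943i]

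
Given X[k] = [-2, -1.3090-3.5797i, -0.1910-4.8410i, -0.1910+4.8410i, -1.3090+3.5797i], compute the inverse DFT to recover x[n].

x[n] = (1/5) Σ(k=0 to 4) X[k] · e^(2πikn/5)

Computing each x[n]:
x[0] = -1
x[1] = 2
x[2] = -1
x[3] = 1
x[4] = -3

x = [-1, 2, -1, 1, -3]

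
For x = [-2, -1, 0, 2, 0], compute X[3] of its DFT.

X[3] = Σ(n=0 to 4) x[n] · ω_5^(3n) where ω_5 = e^(-2πi/5)
= (-2)·ω_5^0 + (-1)·ω_5^3 + (0)·ω_5^6 + (2)·ω_5^9 + (0)·ω_5^12

X[3] = -0.5729+1.3143i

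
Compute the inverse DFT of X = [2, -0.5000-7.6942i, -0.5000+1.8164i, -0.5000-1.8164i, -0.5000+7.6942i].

x[n] = (1/5) Σ(k=0 to 4) X[k] · e^(2πikn/5)

Computing each x[n]:
x[0] = 0
x[1] = 3
x[2] = 3
x[3] = -2
x[4] = -2

x = [0, 3, 3, -2, -2]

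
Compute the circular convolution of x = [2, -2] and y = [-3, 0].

(x ⊛ y)[n] = Σ(m=0 to 1) x[m] · y[(n-m) mod 2]

Computing each output sample:
(x ⊛ y)[0] = -6
(x ⊛ y)[1] = 6

x ⊛ y = [-6, 6]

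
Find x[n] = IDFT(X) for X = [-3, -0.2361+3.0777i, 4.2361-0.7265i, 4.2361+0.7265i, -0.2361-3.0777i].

x[n] = (1/5) Σ(k=0 to 4) X[k] · e^(2πikn/5)

Computing each x[n]:
x[0] = 1
x[1] = -3
x[2] = -1
x[3] = 1
x[4] = -1

x = [1, -3, -1, 1, -1]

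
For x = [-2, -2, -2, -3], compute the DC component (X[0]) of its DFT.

X[0] = Σ(n=0 to 3) x[n] · ω_4^0 = Σ x[n]
= (-2) + (-2) + (-2) + (-3)

X[0] = -9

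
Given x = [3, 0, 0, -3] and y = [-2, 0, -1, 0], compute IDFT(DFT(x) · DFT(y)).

(x ⊛ y)[n] = Σ(m=0 to 3) x[m] · y[(n-m) mod 4]

Computing each output sample:
(x ⊛ y)[0] = -6
(x ⊛ y)[1] = 3
(x ⊛ y)[2] = -3
(x ⊛ y)[3] = 6

x ⊛ y = [-6, 3, -3, 6]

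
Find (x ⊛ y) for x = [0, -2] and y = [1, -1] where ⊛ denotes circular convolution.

(x ⊛ y)[n] = Σ(m=0 to 1) x[m] · y[(n-m) mod 2]

Computing each output sample:
(x ⊛ y)[0] = 2
(x ⊛ y)[1] = -2

x ⊛ y = [2, -2]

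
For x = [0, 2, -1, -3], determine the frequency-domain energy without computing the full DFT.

Parseval: Σ|x[n]|² = (1/N)Σ|X[k]|², so Σ|X[k]|² = N·Σ|x[n]|² = 4·14.0000

Σ|X[k]|² = N·Σ|x[n]|² = 4·14.0000 = 56.0000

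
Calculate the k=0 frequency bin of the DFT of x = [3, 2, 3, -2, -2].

X[0] = Σ(n=0 to 4) x[n] · ω_5^0 = Σ x[n]
= (3) + (2) + (3) + (-2) + (-2)

X[0] = 4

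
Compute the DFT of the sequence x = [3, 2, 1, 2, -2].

X[k] = Σ(n=0 to 4) x[n] · ω_5^(nk)
where ω_5 = e^(-2πi/5)

Computing each X[k]:
X[0] = 6
X[1] = 0.5729-3.2164i
X[2] = 3.9271-3.3022i
X[3] = 3.9271+3.3022i
X[4] = 0.5729+3.2164i

X = [6, 0.5729-3.2164i, 3.9271-3.3022i, 3.9271+3.3022i, 0.5729+3.2164i]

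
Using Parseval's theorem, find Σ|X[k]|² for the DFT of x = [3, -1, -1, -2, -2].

Parseval: Σ|x[n]|² = (1/N)Σ|X[k]|², so Σ|X[k]|² = N·Σ|x[n]|² = 5·19.0000

Σ|X[k]|² = N·Σ|x[n]|² = 5·19.0000 = 95.0000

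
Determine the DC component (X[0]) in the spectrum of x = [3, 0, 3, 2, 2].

X[0] = Σ(n=0 to 4) x[n] · ω_5^0 = Σ x[n]
= (3) + (0) + (3) + (2) + (2)

X[0] = 10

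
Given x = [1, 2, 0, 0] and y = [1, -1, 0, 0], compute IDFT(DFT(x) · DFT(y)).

(x ⊛ y)[n] = Σ(m=0 to 3) x[m] · y[(n-m) mod 4]

Computing each output sample:
(x ⊛ y)[0] = 1
(x ⊛ y)[1] = 1
(x ⊛ y)[2] = -2
(x ⊛ y)[3] = 0

x ⊛ y = [1, 1, -2, 0]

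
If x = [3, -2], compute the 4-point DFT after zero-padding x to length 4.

Original 2-point DFT: [1, 5]
Zero-padded 4-point DFT provides frequency interpolation.

DFT_4([x, 0, ...]) = [1, 3+2i, 5, 3-2i]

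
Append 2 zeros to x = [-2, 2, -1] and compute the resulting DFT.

Original 3-point DFT: [-1, -2.5000-2.5981i, -2.5000+2.5981i]
Zero-padded 5-point DFT provides frequency interpolation.

DFT_5([x, 0, ...]) = [-1, -0.5729-1.3143i, -3.9271-2.1266i, -3.9271+2.1266i, -0.5729+1.3143i]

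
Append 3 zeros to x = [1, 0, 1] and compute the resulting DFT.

Original 3-point DFT: [2, 0.5000+0.8660i, 0.5000-0.8660i]
Zero-padded 6-point DFT provides frequency interpolation.

DFT_6([x, 0, ...]) = [2, 0.5000-0.8660i, 0.5000+0.8660i, 2, 0.5000-0.8660i, 0.5000+0.8660i]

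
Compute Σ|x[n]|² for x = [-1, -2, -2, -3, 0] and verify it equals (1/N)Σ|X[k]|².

Time domain:
Σ|x[n]|² = |-1|² + |-2|² + |-2|² + |-3|² + |0|² = 18.0000

Frequency domain:
(1/5)Σ|X[k]|² = (1/5)(|-8|² + |2.4271+1.3143i|² + |-0.9271+2.1266i|² + |-0.9271-2.1266i|² + |2.4271-1.3143i|²) = (1/5)·90.0000 = 18.0000

Both sides agree, confirming Parseval's theorem.

Σ|x[n]|² = (1/N)Σ|X[k]|² = 18.0000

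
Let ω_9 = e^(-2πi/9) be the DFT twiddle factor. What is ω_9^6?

ω_9^6 = e^(-2πi·6/9)
= cos(-2π·6/9) + i·sin(-2π·6/9)
= cos(-12π/9) + i·sin(-12π/9)

ω_9^6 = cos(-12π/9) + i·sin(-12π/9) = -0.5000+0.8660i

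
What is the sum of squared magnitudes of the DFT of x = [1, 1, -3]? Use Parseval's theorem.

Parseval: Σ|x[n]|² = (1/N)Σ|X[k]|², so Σ|X[k]|² = N·Σ|x[n]|² = 3·11.0000

Σ|X[k]|² = N·Σ|x[n]|² = 3·11.0000 = 33.0000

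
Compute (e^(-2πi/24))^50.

Since ω_24^24 = 1, powers reduce modulo 24.
50 mod 24 = 2
So ω_24^50 = ω_24^2 = e^(-2πi·2/24)

ω_24^50 = ω_24^2 = 0.8660-0.5000i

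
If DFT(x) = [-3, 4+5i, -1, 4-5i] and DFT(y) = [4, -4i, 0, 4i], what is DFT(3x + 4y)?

By linearity: DFT(3x + 4y) = 3·DFT(x) + 4·DFT(y)
= 3·[-3, 4+5i, -1, 4-5i] + 4·[4, -4i, 0, 4i]

Computing element-wise:
Z[0] = 3·(-3) + 4·(4) = 7
Z[1] = 3·(4+5i) + 4·(-4i) = 12-1i
Z[2] = 3·(-1) + 4·(0) = -3
Z[3] = 3·(4-5i) + 4·(4i) = 12+1i

DFT(3x + 4y) = 3·X + 4·Y = [7, 12-1i, -3, 12+1i]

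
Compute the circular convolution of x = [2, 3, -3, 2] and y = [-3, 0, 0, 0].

(x ⊛ y)[n] = Σ(m=0 to 3) x[m] · y[(n-m) mod 4]

Computing each output sample:
(x ⊛ y)[0] = -6
(x ⊛ y)[1] = -9
(x ⊛ y)[2] = 9
(x ⊛ y)[3] = -6

x ⊛ y = [-6, -9, 9, -6]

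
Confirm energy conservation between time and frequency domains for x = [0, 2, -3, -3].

Time domain:
Σ|x[n]|² = |0|² + |2|² + |-3|² + |-3|² = 22.0000

Frequency domain:
(1/4)Σ|X[k]|² = (1/4)(|-4|² + |3-5i|² + |-2|² + |3+5i|²) = (1/4)·88.0000 = 22.0000

Both sides agree, confirming Parseval's theorem.

Σ|x[n]|² = (1/N)Σ|X[k]|² = 22.0000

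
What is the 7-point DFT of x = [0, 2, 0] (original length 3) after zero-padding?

Original 3-point DFT: [2, -1.0000-1.7321i, -1.0000+1.7321i]
Zero-padded 7-point DFT provides frequency interpolation.

DFT_7([x, 0, ...]) = [2, 1.2470-1.5637i, -0.4450-1.9499i, -1.8019-0.8678i, -1.8019+0.8678i, -0.4450+1.9499i, 1.2470+1.5637i]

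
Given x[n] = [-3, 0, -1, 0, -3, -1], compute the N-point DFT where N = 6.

X[k] = Σ(n=0 to 5) x[n] · ω_6^(nk)
where ω_6 = e^(-2πi/6)

Computing each X[k]:
X[0] = -8
X[1] = -1.5000-2.5981i
X[2] = -0.5000+0.8660i
X[3] = -6
X[4] = -0.5000-0.8660i
X[5] = -1.5000+2.5981i

X = [-8, -1.5000-2.5981i, -0.5000+0.8660i, -6, -0.5000-0.8660i, -1.5000+2.5981i]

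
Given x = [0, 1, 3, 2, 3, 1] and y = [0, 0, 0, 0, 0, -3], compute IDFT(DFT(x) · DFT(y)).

(x ⊛ y)[n] = Σ(m=0 to 5) x[m] · y[(n-m) mod 6]

Computing each output sample:
(x ⊛ y)[0] = -3
(x ⊛ y)[1] = -9
(x ⊛ y)[2] = -6
(x ⊛ y)[3] = -9
(x ⊛ y)[4] = -3
(x ⊛ y)[5] = 0

x ⊛ y = [-3, -9, -6, -9, -3, 0]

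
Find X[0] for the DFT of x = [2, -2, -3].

X[0] = Σ(n=0 to 2) x[n] · ω_3^0 = Σ x[n]
= (2) + (-2) + (-3)

X[0] = -3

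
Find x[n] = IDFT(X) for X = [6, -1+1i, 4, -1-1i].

x[n] = (1/4) Σ(k=0 to 3) X[k] · e^(2πikn/4)

Computing each x[n]:
x[0] = 2
x[1] = 0
x[2] = 3
x[3] = 1

x = [2, 0, 3, 1]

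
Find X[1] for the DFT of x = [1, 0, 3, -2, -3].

X[1] = Σ(n=0 to 4) x[n] · ω_5^(1n) where ω_5 = e^(-2πi/5)
= (1)·ω_5^0 + (0)·ω_5^1 + (3)·ω_5^2 + (-2)·ω_5^3 + (-3)·ω_5^4

X[1] = -0.7361-5.7921i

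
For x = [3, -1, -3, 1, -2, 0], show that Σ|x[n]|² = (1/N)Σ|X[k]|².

Time domain:
Σ|x[n]|² = |3|² + |-1|² + |-3|² + |1|² + |-2|² + |0|² = 24.0000

Frequency domain:
(1/6)Σ|X[k]|² = (1/6)(|-2|² + |4.0000+1.7321i|² + |7|² + |-2|² + |7|² + |4.0000-1.7321i|²) = (1/6)·144.0000 = 24.0000

Both sides agree, confirming Parseval's theorem.

Σ|x[n]|² = (1/N)Σ|X[k]|² = 24.0000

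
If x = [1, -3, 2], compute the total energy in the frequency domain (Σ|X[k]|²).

Parseval: Σ|x[n]|² = (1/N)Σ|X[k]|², so Σ|X[k]|² = N·Σ|x[n]|² = 3·14.0000

Σ|X[k]|² = N·Σ|x[n]|² = 3·14.0000 = 42.0000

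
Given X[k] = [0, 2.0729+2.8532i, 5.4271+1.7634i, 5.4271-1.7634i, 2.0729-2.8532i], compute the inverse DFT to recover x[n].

x[n] = (1/5) Σ(k=0 to 4) X[k] · e^(2πikn/5)

Computing each x[n]:
x[0] = 3
x[1] = -3
x[2] = 0
x[3] = 0
x[4] = 0

x = [3, -3, 0, 0, 0]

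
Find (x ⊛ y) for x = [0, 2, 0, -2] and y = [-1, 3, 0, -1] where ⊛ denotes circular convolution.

(x ⊛ y)[n] = Σ(m=0 to 3) x[m] · y[(n-m) mod 4]

Computing each output sample:
(x ⊛ y)[0] = -8
(x ⊛ y)[1] = -2
(x ⊛ y)[2] = 8
(x ⊛ y)[3] = 2

x ⊛ y = [-8, -2, 8, 2]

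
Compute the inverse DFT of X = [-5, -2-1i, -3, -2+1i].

x[n] = (1/4) Σ(k=0 to 3) X[k] · e^(2πikn/4)

Computing each x[n]:
x[0] = -3
x[1] = 0
x[2] = -1
x[3] = -1

x = [-3, 0, -1, -1]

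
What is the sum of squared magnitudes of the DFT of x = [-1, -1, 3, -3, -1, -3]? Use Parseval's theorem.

Parseval: Σ|x[n]|² = (1/N)Σ|X[k]|², so Σ|X[k]|² = N·Σ|x[n]|² = 6·30.0000

Σ|X[k]|² = N·Σ|x[n]|² = 6·30.0000 = 180.0000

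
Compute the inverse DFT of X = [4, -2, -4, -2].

x[n] = (1/4) Σ(k=0 to 3) X[k] · e^(2πikn/4)

Computing each x[n]:
x[0] = -1
x[1] = 2
x[2] = 1
x[3] = 2

x = [-1, 2, 1, 2]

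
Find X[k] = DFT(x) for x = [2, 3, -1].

X[k] = Σ(n=0 to 2) x[n] · ω_3^(nk)
where ω_3 = e^(-2πi/3)

Computing each X[k]:
X[0] = 4
X[1] = 1.0000-3.4641i
X[2] = 1.0000+3.4641i

X = [4, 1.0000-3.4641i, 1.0000+3.4641i]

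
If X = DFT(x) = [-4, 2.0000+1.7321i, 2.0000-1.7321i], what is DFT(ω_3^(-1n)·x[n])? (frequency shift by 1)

Modulation property: DFT(ω_3^(-1n)·x[n]) = X[(k-1) mod 3], so circularly shift X by 1 positions.

X[k-1] = [2.0000-1.7321i, -4, 2.0000+1.7321i]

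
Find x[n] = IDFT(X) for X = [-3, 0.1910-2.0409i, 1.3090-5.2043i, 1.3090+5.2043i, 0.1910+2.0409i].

x[n] = (1/5) Σ(k=0 to 4) X[k] · e^(2πikn/5)

Computing each x[n]:
x[0] = 0
x[1] = 1
x[2] = -2
x[3] = 1
x[4] = -3

x = [0, 1, -2, 1, -3]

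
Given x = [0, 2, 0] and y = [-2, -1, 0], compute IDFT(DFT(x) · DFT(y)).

(x ⊛ y)[n] = Σ(m=0 to 2) x[m] · y[(n-m) mod 3]

Computing each output sample:
(x ⊛ y)[0] = 0
(x ⊛ y)[1] = -4
(x ⊛ y)[2] = -2

x ⊛ y = [0, -4, -2]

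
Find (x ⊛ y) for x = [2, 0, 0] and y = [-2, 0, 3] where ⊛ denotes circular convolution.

(x ⊛ y)[n] = Σ(m=0 to 2) x[m] · y[(n-m) mod 3]

Computing each output sample:
(x ⊛ y)[0] = -4
(x ⊛ y)[1] = 0
(x ⊛ y)[2] = 6

x ⊛ y = [-4, 0, 6]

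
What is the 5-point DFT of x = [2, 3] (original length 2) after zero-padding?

Original 2-point DFT: [5, -1]
Zero-padded 5-point DFT provides frequency interpolation.

DFT_5([x, 0, ...]) = [5, 2.9271-2.8532i, -0.4271-1.7634i, -0.4271+1.7634i, 2.9271+2.8532i]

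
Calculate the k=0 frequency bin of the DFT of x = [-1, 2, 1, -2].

X[0] = Σ(n=0 to 3) x[n] · ω_4^0 = Σ x[n]
= (-1) + (2) + (1) + (-2)

X[0] = 0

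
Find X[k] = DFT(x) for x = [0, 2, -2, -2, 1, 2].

X[k] = Σ(n=0 to 5) x[n] · ω_6^(nk)
where ω_6 = e^(-2πi/6)

Computing each X[k]:
X[0] = 1
X[1] = 4.5000+2.5981i
X[2] = -3.5000-2.5981i
X[3] = -3
X[4] = -3.5000+2.5981i
X[5] = 4.5000-2.5981i

X = [1, 4.5000+2.5981i, -3.5000-2.5981i, -3, -3.5000+2.5981i, 4.5000-2.5981i]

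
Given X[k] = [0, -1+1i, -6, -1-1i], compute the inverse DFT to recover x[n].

x[n] = (1/4) Σ(k=0 to 3) X[k] · e^(2πikn/4)

Computing each x[n]:
x[0] = -2
x[1] = 1
x[2] = -1
x[3] = 2

x = [-2, 1, -1, 2]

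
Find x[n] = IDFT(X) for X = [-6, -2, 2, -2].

x[n] = (1/4) Σ(k=0 to 3) X[k] · e^(2πikn/4)

Computing each x[n]:
x[0] = -2
x[1] = -2
x[2] = 0
x[3] = -2

x = [-2, -2, 0, -2]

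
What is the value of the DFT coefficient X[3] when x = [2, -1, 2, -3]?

X[3] = Σ(n=0 to 3) x[n] · ω_4^(3n) where ω_4 = e^(-2πi/4)
= (2)·ω_4^0 + (-1)·ω_4^3 + (2)·ω_4^6 + (-3)·ω_4^9

X[3] = 2i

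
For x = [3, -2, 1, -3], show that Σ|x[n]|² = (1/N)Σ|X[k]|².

Time domain:
Σ|x[n]|² = |3|² + |-2|² + |1|² + |-3|² = 23.0000

Frequency domain:
(1/4)Σ|X[k]|² = (1/4)(|-1|² + |2-1i|² + |9|² + |2+1i|²) = (1/4)·92.0000 = 23.0000

Both sides agree, confirming Parseval's theorem.

Σ|x[n]|² = (1/N)Σ|X[k]|² = 23.0000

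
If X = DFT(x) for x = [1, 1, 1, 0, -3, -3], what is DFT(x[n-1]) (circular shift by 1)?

Time shift by 1: X_shifted[k] = ω_6^(1k) · X[k]
Shifted x = [-3, 1, 1, 1, 0, -3]

DFT(x[n-1]) = [-3, -5.5000-4.3301i, -1.5000-2.5981i, -1, -1.5000+2.5981i, -5.5000+4.3301i]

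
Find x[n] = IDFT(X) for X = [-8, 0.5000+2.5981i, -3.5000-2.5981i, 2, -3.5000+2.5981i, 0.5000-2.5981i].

x[n] = (1/6) Σ(k=0 to 5) X[k] · e^(2πikn/6)

Computing each x[n]:
x[0] = -2
x[1] = -1
x[2] = -2
x[3] = -3
x[4] = 1
x[5] = -1

x = [-2, -1, -2, -3, 1, -1]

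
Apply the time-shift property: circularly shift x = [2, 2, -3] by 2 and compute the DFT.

Time shift by 2: X_shifted[k] = ω_3^(2k) · X[k]
Shifted x = [2, -3, 2]

DFT(x[n-2]) = [1, 2.5000+4.3301i, 2.5000-4.3301i]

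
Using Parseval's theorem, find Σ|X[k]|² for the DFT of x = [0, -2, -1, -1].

Parseval: Σ|x[n]|² = (1/N)Σ|X[k]|², so Σ|X[k]|² = N·Σ|x[n]|² = 4·6.0000

Σ|X[k]|² = N·Σ|x[n]|² = 4·6.0000 = 24.0000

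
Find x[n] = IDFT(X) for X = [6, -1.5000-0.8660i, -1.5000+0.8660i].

x[n] = (1/3) Σ(k=0 to 2) X[k] · e^(2πikn/3)

Computing each x[n]:
x[0] = 1
x[1] = 3
x[2] = 2

x = [1, 3, 2]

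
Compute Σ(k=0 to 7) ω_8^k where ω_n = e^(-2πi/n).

Sum of all nth roots of unity equals 0 for n > 1 (geometric series with r ≠ 1).

0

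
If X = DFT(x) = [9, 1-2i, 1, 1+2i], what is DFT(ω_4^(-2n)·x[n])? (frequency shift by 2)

Modulation property: DFT(ω_4^(-2n)·x[n]) = X[(k-2) mod 4], so circularly shift X by 2 positions.

X[k-2] = [1, 1+2i, 9, 1-2i]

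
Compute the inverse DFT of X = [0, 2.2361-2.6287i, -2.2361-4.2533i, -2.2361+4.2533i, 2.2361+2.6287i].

x[n] = (1/5) Σ(k=0 to 4) X[k] · e^(2πikn/5)

Computing each x[n]:
x[0] = 0
x[1] = 3
x[2] = -2
x[3] = 0
x[4] = -1

x = [0, 3, -2, 0, -1]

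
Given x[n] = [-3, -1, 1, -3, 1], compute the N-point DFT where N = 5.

X[k] = Σ(n=0 to 4) x[n] · ω_5^(nk)
where ω_5 = e^(-2πi/5)

Computing each X[k]:
X[0] = -5
X[1] = -1.3820-0.4490i
X[2] = -3.6180+4.9798i
X[3] = -3.6180-4.9798i
X[4] = -1.3820+0.4490i

X = [-5, -1.3820-0.4490i, -3.6180+4.9798i, -3.6180-4.9798i, -1.3820+0.4490i]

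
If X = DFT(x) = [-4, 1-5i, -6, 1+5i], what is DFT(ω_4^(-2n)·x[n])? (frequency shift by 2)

Modulation property: DFT(ω_4^(-2n)·x[n]) = X[(k-2) mod 4], so circularly shift X by 2 positions.

X[k-2] = [-6, 1+5i, -4, 1-5i]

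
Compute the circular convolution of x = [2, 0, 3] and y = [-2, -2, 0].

(x ⊛ y)[n] = Σ(m=0 to 2) x[m] · y[(n-m) mod 3]

Computing each output sample:
(x ⊛ y)[0] = -10
(x ⊛ y)[1] = -4
(x ⊛ y)[2] = -6

x ⊛ y = [-10, -4, -6]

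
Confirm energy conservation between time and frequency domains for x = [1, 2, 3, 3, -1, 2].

Time domain:
Σ|x[n]|² = |1|² + |2|² + |3|² + |3|² + |-1|² + |2|² = 28.0000

Frequency domain:
(1/6)Σ|X[k]|² = (1/6)(|10|² + |-1.0000-3.4641i|² + |1.0000+3.4641i|² + |-4|² + |1.0000-3.4641i|² + |-1.0000+3.4641i|²) = (1/6)·168.0000 = 28.0000

Both sides agree, confirming Parseval's theorem.

Σ|x[n]|² = (1/N)Σ|X[k]|² = 28.0000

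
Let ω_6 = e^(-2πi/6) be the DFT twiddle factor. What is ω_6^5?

ω_6^5 = e^(-2πi·5/6)
= cos(-2π·5/6) + i·sin(-2π·5/6)
= cos(-10π/6) + i·sin(-10π/6)

ω_6^5 = cos(-10π/6) + i·sin(-10π/6) = 0.5000+0.8660i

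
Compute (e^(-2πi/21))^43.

Since ω_21^21 = 1, powers reduce modulo 21.
43 mod 21 = 1
So ω_21^43 = ω_21^1 = e^(-2πi·1/21)

ω_21^43 = ω_21^1 = 0.9556-0.2948i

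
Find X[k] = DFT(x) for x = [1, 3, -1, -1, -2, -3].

X[k] = Σ(n=0 to 5) x[n] · ω_6^(nk)
where ω_6 = e^(-2πi/6)

Computing each X[k]:
X[0] = -3
X[1] = 3.5000-6.0622i
X[2] = 1.5000-4.3301i
X[3] = -1
X[4] = 1.5000+4.3301i
X[5] = 3.5000+6.0622i

X = [-3, 3.5000-6.0622i, 1.5000-4.3301i, -1, 1.5000+4.3301i, 3.5000+6.0622i]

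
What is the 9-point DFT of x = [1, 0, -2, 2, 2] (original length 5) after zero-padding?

Original 5-point DFT: [3, 1.6180+4.2533i, -0.6180-2.6287i, -0.6180+2.6287i, 1.6180-4.2533i]
Zero-padded 9-point DFT provides frequency interpolation.

DFT_9([x, 0, ...]) = [3, -2.2267-0.4465i, 3.4115+3.7017i, 3.0000-3.4641i, -1.1848-1.0480i, -1.1848+1.0480i, 3.0000+3.4641i, 3.4115-3.7017i, -2.2267+0.4465i]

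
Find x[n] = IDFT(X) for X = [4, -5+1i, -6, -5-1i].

x[n] = (1/4) Σ(k=0 to 3) X[k] · e^(2πikn/4)

Computing each x[n]:
x[0] = -3
x[1] = 2
x[2] = 2
x[3] = 3

x = [-3, 2, 2, 3]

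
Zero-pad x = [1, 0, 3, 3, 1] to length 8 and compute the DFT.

Original 5-point DFT: [8, -3.5451+0.9511i, 2.0451+0.5878i, 2.0451-0.5878i, -3.5451-0.9511i]
Zero-padded 8-point DFT provides frequency interpolation.

DFT_8([x, 0, ...]) = [8, -2.1213-5.1213i, -1+3i, 2.1213+0.8787i, 2, 2.1213-0.8787i, -1-3i, -2.1213+5.1213i]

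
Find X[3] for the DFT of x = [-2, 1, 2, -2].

X[3] = Σ(n=0 to 3) x[n] · ω_4^(3n) where ω_4 = e^(-2πi/4)
= (-2)·ω_4^0 + (1)·ω_4^3 + (2)·ω_4^6 + (-2)·ω_4^9

X[3] = -4+3i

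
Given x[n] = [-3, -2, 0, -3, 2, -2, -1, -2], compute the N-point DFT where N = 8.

X[k] = Σ(n=0 to 7) x[n] · ω_8^(nk)
where ω_8 = e^(-2πi/8)

Computing each X[k]:
X[0] = -11
X[1] = -4.2929-0.2929i
X[2] = -1i
X[3] = -5.7071+1.7071i
X[4] = 7
X[5] = -5.7071-1.7071i
X[6] = 1i
X[7] = -4.2929+0.2929i

X = [-11, -4.2929-0.2929i, -1i, -5.7071+1.7071i, 7, -5.7071-1.7071i, 1i, -4.2929+0.2929i]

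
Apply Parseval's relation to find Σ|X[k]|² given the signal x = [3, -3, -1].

Parseval: Σ|x[n]|² = (1/N)Σ|X[k]|², so Σ|X[k]|² = N·Σ|x[n]|² = 3·19.0000

Σ|X[k]|² = N·Σ|x[n]|² = 3·19.0000 = 57.0000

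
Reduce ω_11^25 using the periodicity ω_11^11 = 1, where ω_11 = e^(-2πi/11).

Since ω_11^11 = 1, powers reduce modulo 11.
25 mod 11 = 3
So ω_11^25 = ω_11^3 = e^(-2πi·3/11)

ω_11^25 = ω_11^3 = -0.1423-0.9898i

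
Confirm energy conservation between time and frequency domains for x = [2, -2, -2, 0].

Time domain:
Σ|x[n]|² = |2|² + |-2|² + |-2|² + |0|² = 12.0000

Frequency domain:
(1/4)Σ|X[k]|² = (1/4)(|-2|² + |4+2i|² + |2|² + |4-2i|²) = (1/4)·48.0000 = 12.0000

Both sides agree, confirming Parseval's theorem.

Σ|x[n]|² = (1/N)Σ|X[k]|² = 12.0000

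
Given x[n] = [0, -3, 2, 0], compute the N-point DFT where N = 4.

X[k] = Σ(n=0 to 3) x[n] · ω_4^(nk)
where ω_4 = e^(-2πi/4)

Computing each X[k]:
X[0] = -1
X[1] = -2+3i
X[2] = 5
X[3] = -2-3i

X = [-1, -2+3i, 5, -2-3i]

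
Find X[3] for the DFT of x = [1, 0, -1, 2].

X[3] = Σ(n=0 to 3) x[n] · ω_4^(3n) where ω_4 = e^(-2πi/4)
= (1)·ω_4^0 + (0)·ω_4^3 + (-1)·ω_4^6 + (2)·ω_4^9

X[3] = 2-2i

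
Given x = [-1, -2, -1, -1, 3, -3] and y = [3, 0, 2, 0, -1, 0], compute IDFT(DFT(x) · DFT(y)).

(x ⊛ y)[n] = Σ(m=0 to 5) x[m] · y[(n-m) mod 6]

Computing each output sample:
(x ⊛ y)[0] = 4
(x ⊛ y)[1] = -11
(x ⊛ y)[2] = -8
(x ⊛ y)[3] = -4
(x ⊛ y)[4] = 8
(x ⊛ y)[5] = -9

x ⊛ y = [4, -11, -8, -4, 8, -9]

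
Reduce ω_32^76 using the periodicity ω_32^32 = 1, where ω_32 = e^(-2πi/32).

Since ω_32^32 = 1, powers reduce modulo 32.
76 mod 32 = 12
So ω_32^76 = ω_32^12 = e^(-2πi·12/32)

ω_32^76 = ω_32^12 = -0.7071-0.7071i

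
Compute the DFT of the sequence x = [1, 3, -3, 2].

X[k] = Σ(n=0 to 3) x[n] · ω_4^(nk)
where ω_4 = e^(-2πi/4)

Computing each X[k]:
X[0] = 3
X[1] = 4-1i
X[2] = -7
X[3] = 4+1i

X = [3, 4-1i, -7, 4+1i]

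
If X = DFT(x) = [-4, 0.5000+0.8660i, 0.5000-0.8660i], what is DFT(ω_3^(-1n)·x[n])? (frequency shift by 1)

Modulation property: DFT(ω_3^(-1n)·x[n]) = X[(k-1) mod 3], so circularly shift X by 1 positions.

X[k-1] = [0.5000-0.8660i, -4, 0.5000+0.8660i]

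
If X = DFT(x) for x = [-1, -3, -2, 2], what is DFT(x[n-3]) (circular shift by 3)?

Time shift by 3: X_shifted[k] = ω_4^(3k) · X[k]
Shifted x = [-3, -2, 2, -1]

DFT(x[n-3]) = [-4, -5+1i, 2, -5-1i]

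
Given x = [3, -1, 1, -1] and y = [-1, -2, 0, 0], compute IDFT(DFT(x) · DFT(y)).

(x ⊛ y)[n] = Σ(m=0 to 3) x[m] · y[(n-m) mod 4]

Computing each output sample:
(x ⊛ y)[0] = -1
(x ⊛ y)[1] = -5
(x ⊛ y)[2] = 1
(x ⊛ y)[3] = -1

x ⊛ y = [-1, -5, 1, -1]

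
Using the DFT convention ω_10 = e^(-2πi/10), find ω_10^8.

ω_10^8 = e^(-2πi·8/10)
= cos(-2π·8/10) + i·sin(-2π·8/10)
= cos(-16π/10) + i·sin(-16π/10)

ω_10^8 = cos(-16π/10) + i·sin(-16π/10) = 0.3090+0.9511i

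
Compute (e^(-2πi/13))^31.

Since ω_13^13 = 1, powers reduce modulo 13.
31 mod 13 = 5
So ω_13^31 = ω_13^5 = e^(-2πi·5/13)

ω_13^31 = ω_13^5 = -0.7485-0.6631i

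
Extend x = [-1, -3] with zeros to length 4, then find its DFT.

Original 2-point DFT: [-4, 2]
Zero-padded 4-point DFT provides frequency interpolation.

DFT_4([x, 0, ...]) = [-4, -1+3i, 2, -1-3i]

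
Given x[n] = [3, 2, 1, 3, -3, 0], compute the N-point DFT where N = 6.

X[k] = Σ(n=0 to 5) x[n] · ω_6^(nk)
where ω_6 = e^(-2πi/6)

Computing each X[k]:
X[0] = 6
X[1] = 2.0000-5.1962i
X[2] = 6.0000+1.7321i
X[3] = -4
X[4] = 6.0000-1.7321i
X[5] = 2.0000+5.1962i

X = [6, 2.0000-5.1962i, 6.0000+1.7321i, -4, 6.0000-1.7321i, 2.0000+5.1962i]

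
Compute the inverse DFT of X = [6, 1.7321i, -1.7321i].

x[n] = (1/3) Σ(k=0 to 2) X[k] · e^(2πikn/3)

Computing each x[n]:
x[0] = 2
x[1] = 1
x[2] = 3

x = [2, 1, 3]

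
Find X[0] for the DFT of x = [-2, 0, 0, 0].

X[0] = Σ(n=0 to 3) x[n] · ω_4^0 = Σ x[n]
= (-2) + (0) + (0) + (0)

X[0] = -2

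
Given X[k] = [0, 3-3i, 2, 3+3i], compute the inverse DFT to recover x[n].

x[n] = (1/4) Σ(k=0 to 3) X[k] · e^(2πikn/4)

Computing each x[n]:
x[0] = 2
x[1] = 1
x[2] = -1
x[3] = -2

x = [2, 1, -1, -2]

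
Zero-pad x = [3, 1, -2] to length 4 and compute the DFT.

Original 3-point DFT: [2, 3.5000-2.5981i, 3.5000+2.5981i]
Zero-padded 4-point DFT provides frequency interpolation.

DFT_4([x, 0, ...]) = [2, 5-1i, 0, 5+1i]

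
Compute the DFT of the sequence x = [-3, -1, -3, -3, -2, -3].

X[k] = Σ(n=0 to 5) x[n] · ω_6^(nk)
where ω_6 = e^(-2πi/6)

Computing each X[k]:
X[0] = -15
X[1] = 0.5000-0.8660i
X[2] = -1.5000-2.5981i
X[3] = -1
X[4] = -1.5000+2.5981i
X[5] = 0.5000+0.8660i

X = [-15, 0.5000-0.8660i, -1.5000-2.5981i, -1, -1.5000+2.5981i, 0.5000+0.8660i]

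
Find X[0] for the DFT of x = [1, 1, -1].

X[0] = Σ(n=0 to 2) x[n] · ω_3^0 = Σ x[n]
= (1) + (1) + (-1)

X[0] = 1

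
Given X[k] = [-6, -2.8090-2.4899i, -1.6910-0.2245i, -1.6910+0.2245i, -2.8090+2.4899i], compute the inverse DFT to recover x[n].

x[n] = (1/5) Σ(k=0 to 4) X[k] · e^(2πikn/5)

Computing each x[n]:
x[0] = -3
x[1] = 0
x[2] = 0
x[3] = -1
x[4] = -2

x = [-3, 0, 0, -1, -2]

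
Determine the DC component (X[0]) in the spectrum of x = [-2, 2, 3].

X[0] = Σ(n=0 to 2) x[n] · ω_3^0 = Σ x[n]
= (-2) + (2) + (3)

X[0] = 3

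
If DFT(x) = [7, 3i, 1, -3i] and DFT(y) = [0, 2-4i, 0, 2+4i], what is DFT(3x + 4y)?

By linearity: DFT(3x + 4y) = 3·DFT(x) + 4·DFT(y)
= 3·[7, 3i, 1, -3i] + 4·[0, 2-4i, 0, 2+4i]

Computing element-wise:
Z[0] = 3·(7) + 4·(0) = 21
Z[1] = 3·(3i) + 4·(2-4i) = 8-7i
Z[2] = 3·(1) + 4·(0) = 3
Z[3] = 3·(-3i) + 4·(2+4i) = 8+7i

DFT(3x + 4y) = 3·X + 4·Y = [21, 8-7i, 3, 8+7i]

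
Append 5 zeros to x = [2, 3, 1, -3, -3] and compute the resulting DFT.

Original 5-point DFT: [0, 3.6180-8.0575i, 1.3820+0.2775i, 1.3820-0.2775i, 3.6180+8.0575i]
Zero-padded 10-point DFT provides frequency interpolation.

DFT_10([x, 0, ...]) = [0, 8.0902+1.9021i, 3.6180-8.0575i, -3.0902-1.1756i, 1.3820+0.2775i, 0, 1.3820-0.2775i, -3.0902+1.1756i, 3.6180+8.0575i, 8.0902-1.9021i]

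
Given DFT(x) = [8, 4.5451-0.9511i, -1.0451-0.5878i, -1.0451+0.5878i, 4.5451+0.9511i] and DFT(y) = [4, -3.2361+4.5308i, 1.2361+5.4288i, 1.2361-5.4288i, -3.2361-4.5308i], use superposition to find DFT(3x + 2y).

By linearity: DFT(3x + 2y) = 3·DFT(x) + 2·DFT(y)
= 3·[8, 4.5451-0.9511i, -1.0451-0.5878i, -1.0451+0.5878i, 4.5451+0.9511i] + 2·[4, -3.2361+4.5308i, 1.2361+5.4288i, 1.2361-5.4288i, -3.2361-4.5308i]

Computing element-wise:
Z[0] = 3·(8) + 2·(4) = 32
Z[1] = 3·(4.5451-0.9511i) + 2·(-3.2361+4.5308i) = 7.1631+6.2083i
Z[2] = 3·(-1.0451-0.5878i) + 2·(1.2361+5.4288i) = -0.6631+9.0942i
Z[3] = 3·(-1.0451+0.5878i) + 2·(1.2361-5.4288i) = -0.6631-9.0942i
Z[4] = 3·(4.5451+0.9511i) + 2·(-3.2361-4.5308i) = 7.1631-6.2083i

DFT(3x + 2y) = 3·X + 2·Y = [32, 7.1631+6.2083i, -0.6631+9.0942i, -0.6631-9.0942i, 7.1631-6.2083i]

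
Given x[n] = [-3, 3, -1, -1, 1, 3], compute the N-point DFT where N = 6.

X[k] = Σ(n=0 to 5) x[n] · ω_6^(nk)
where ω_6 = e^(-2πi/6)

Computing each X[k]:
X[0] = 2
X[1] = 1.0000+1.7321i
X[2] = -7.0000-1.7321i
X[3] = -8
X[4] = -7.0000+1.7321i
X[5] = 1.0000-1.7321i

X = [2, 1.0000+1.7321i, -7.0000-1.7321i, -8, -7.0000+1.7321i, 1.0000-1.7321i]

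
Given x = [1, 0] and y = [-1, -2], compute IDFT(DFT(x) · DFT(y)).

(x ⊛ y)[n] = Σ(m=0 to 1) x[m] · y[(n-m) mod 2]

Computing each output sample:
(x ⊛ y)[0] = -1
(x ⊛ y)[1] = -2

x ⊛ y = [-1, -2]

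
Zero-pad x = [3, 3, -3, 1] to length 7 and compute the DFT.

Original 4-point DFT: [4, 6-2i, -4, 6+2i]
Zero-padded 7-point DFT provides frequency interpolation.

DFT_7([x, 0, ...]) = [4, 4.6371+0.1454i, 5.6588-3.4446i, -1.7959-4.6221i, -1.7959+4.6221i, 5.6588+3.4446i, 4.6371-0.1454i]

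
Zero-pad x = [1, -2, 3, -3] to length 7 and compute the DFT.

Original 4-point DFT: [-1, -2-1i, 9, -2+1i]
Zero-padded 7-point DFT provides frequency interpolation.

DFT_7([x, 0, ...]) = [-1, 1.7884-0.0595i, -3.1283+0.9060i, 5.3400+6.1380i, 5.3400-6.1380i, -3.1283-0.9060i, 1.7884+0.0595i]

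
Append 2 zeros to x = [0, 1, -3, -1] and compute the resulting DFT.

Original 4-point DFT: [-3, 3-2i, -3, 3+2i]
Zero-padded 6-point DFT provides frequency interpolation.

DFT_6([x, 0, ...]) = [-3, 3.0000+1.7321i, -3.4641i, -3, 3.4641i, 3.0000-1.7321i]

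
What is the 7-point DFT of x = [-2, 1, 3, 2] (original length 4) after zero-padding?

Original 4-point DFT: [4, -5+1i, -2, -5-1i]
Zero-padded 7-point DFT provides frequency interpolation.

DFT_7([x, 0, ...]) = [4, -3.8460-4.5744i, -3.6784+1.8904i, -1.4755-0.0382i, -1.4755+0.0382i, -3.6784-1.8904i, -3.8460+4.5744i]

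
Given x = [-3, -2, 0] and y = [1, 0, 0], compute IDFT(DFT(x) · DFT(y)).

(x ⊛ y)[n] = Σ(m=0 to 2) x[m] · y[(n-m) mod 3]

Computing each output sample:
(x ⊛ y)[0] = -3
(x ⊛ y)[1] = -2
(x ⊛ y)[2] = 0

x ⊛ y = [-3, -2, 0]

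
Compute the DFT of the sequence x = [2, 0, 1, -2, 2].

X[k] = Σ(n=0 to 4) x[n] · ω_5^(nk)
where ω_5 = e^(-2πi/5)

Computing each X[k]:
X[0] = 3
X[1] = 3.4271+0.1388i
X[2] = 0.0729+4.0287i
X[3] = 0.0729-4.0287i
X[4] = 3.4271-0.1388i

X = [3, 3.4271+0.1388i, 0.0729+4.0287i, 0.0729-4.0287i, 3.4271-0.1388i]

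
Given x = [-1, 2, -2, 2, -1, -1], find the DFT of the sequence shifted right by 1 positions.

Time shift by 1: X_shifted[k] = ω_6^(1k) · X[k]
Shifted x = [-1, -1, 2, -2, 2, -1]

DFT(x[n-1]) = [-1, -2, -4, 7, -4, -2]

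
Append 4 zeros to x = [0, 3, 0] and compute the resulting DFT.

Original 3-point DFT: [3, -1.5000-2.5981i, -1.5000+2.5981i]
Zero-padded 7-point DFT provides frequency interpolation.

DFT_7([x, 0, ...]) = [3, 1.8705-2.3455i, -0.6676-2.9248i, -2.7029-1.3017i, -2.7029+1.3017i, -0.6676+2.9248i, 1.8705+2.3455i]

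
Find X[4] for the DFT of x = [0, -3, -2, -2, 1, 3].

X[4] = Σ(n=0 to 5) x[n] · ω_6^(4n) where ω_6 = e^(-2πi/6)
= (0)·ω_6^0 + (-3)·ω_6^4 + (-2)·ω_6^8 + (-2)·ω_6^12 + (1)·ω_6^16 + (3)·ω_6^20

X[4] = -1.5000-2.5981i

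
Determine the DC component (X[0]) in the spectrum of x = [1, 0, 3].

X[0] = Σ(n=0 to 2) x[n] · ω_3^0 = Σ x[n]
= (1) + (0) + (3)

X[0] = 4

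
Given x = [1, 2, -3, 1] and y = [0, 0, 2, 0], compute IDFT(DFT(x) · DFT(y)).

(x ⊛ y)[n] = Σ(m=0 to 3) x[m] · y[(n-m) mod 4]

Computing each output sample:
(x ⊛ y)[0] = -6
(x ⊛ y)[1] = 2
(x ⊛ y)[2] = 2
(x ⊛ y)[3] = 4

x ⊛ y = [-6, 2, 2, 4]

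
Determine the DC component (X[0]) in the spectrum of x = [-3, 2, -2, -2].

X[0] = Σ(n=0 to 3) x[n] · ω_4^0 = Σ x[n]
= (-3) + (2) + (-2) + (-2)

X[0] = -5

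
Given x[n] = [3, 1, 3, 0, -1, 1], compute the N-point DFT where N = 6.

X[k] = Σ(n=0 to 5) x[n] · ω_6^(nk)
where ω_6 = e^(-2πi/6)

Computing each X[k]:
X[0] = 7
X[1] = 3.0000-3.4641i
X[2] = 1.0000+3.4641i
X[3] = 3
X[4] = 1.0000-3.4641i
X[5] = 3.0000+3.4641i

X = [7, 3.0000-3.4641i, 1.0000+3.4641i, 3, 1.0000-3.4641i, 3.0000+3.4641i]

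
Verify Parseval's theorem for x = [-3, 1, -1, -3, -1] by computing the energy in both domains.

Time domain:
Σ|x[n]|² = |-3|² + |1|² + |-1|² + |-3|² + |-1|² = 21.0000

Frequency domain:
(1/5)Σ|X[k]|² = (1/5)(|-7|² + |0.2361-3.0777i|² + |-4.2361+0.7265i|² + |-4.2361-0.7265i|² + |0.2361+3.0777i|²) = (1/5)·105.0000 = 21.0000

Both sides agree, confirming Parseval's theorem.

Σ|x[n]|² = (1/N)Σ|X[k]|² = 21.0000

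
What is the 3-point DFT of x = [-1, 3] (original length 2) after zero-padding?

Original 2-point DFT: [2, -4]
Zero-padded 3-point DFT provides frequency interpolation.

DFT_3([x, 0, ...]) = [2, -2.5000-2.5981i, -2.5000+2.5981i]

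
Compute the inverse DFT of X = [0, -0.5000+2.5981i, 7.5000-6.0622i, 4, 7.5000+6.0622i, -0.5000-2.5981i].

x[n] = (1/6) Σ(k=0 to 5) X[k] · e^(2πikn/6)

Computing each x[n]:
x[0] = 3
x[1] = -1
x[2] = -3
x[3] = 2
x[4] = 2
x[5] = -3

x = [3, -1, -3, 2, 2, -3]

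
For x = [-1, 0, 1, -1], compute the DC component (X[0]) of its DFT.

X[0] = Σ(n=0 to 3) x[n] · ω_4^0 = Σ x[n]
= (-1) + (0) + (1) + (-1)

X[0] = -1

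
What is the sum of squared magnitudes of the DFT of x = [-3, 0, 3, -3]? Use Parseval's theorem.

Parseval: Σ|x[n]|² = (1/N)Σ|X[k]|², so Σ|X[k]|² = N·Σ|x[n]|² = 4·27.0000

Σ|X[k]|² = N·Σ|x[n]|² = 4·27.0000 = 108.0000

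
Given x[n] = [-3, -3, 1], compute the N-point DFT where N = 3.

X[k] = Σ(n=0 to 2) x[n] · ω_3^(nk)
where ω_3 = e^(-2πi/3)

Computing each X[k]:
X[0] = -5
X[1] = -2.0000+3.4641i
X[2] = -2.0000-3.4641i

X = [-5, -2.0000+3.4641i, -2.0000-3.4641i]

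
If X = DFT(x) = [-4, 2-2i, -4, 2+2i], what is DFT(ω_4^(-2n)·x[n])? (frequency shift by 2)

Modulation property: DFT(ω_4^(-2n)·x[n]) = X[(k-2) mod 4], so circularly shift X by 2 positions.

X[k-2] = [-4, 2+2i, -4, 2-2i]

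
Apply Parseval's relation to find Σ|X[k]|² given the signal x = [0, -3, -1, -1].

Parseval: Σ|x[n]|² = (1/N)Σ|X[k]|², so Σ|X[k]|² = N·Σ|x[n]|² = 4·11.0000

Σ|X[k]|² = N·Σ|x[n]|² = 4·11.0000 = 44.0000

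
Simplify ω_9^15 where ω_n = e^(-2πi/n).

Since ω_9^9 = 1, powers reduce modulo 9.
15 mod 9 = 6
So ω_9^15 = ω_9^6 = e^(-2πi·6/9)

ω_9^15 = ω_9^6 = -0.5000+0.8660i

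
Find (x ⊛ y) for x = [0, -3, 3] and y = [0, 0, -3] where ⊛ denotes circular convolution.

(x ⊛ y)[n] = Σ(m=0 to 2) x[m] · y[(n-m) mod 3]

Computing each output sample:
(x ⊛ y)[0] = 9
(x ⊛ y)[1] = -9
(x ⊛ y)[2] = 0

x ⊛ y = [9, -9, 0]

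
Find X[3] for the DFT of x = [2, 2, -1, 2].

X[3] = Σ(n=0 to 3) x[n] · ω_4^(3n) where ω_4 = e^(-2πi/4)
= (2)·ω_4^0 + (2)·ω_4^3 + (-1)·ω_4^6 + (2)·ω_4^9

X[3] = 3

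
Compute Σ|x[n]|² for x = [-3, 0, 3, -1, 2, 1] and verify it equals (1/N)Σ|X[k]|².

Time domain:
Σ|x[n]|² = |-3|² + |0|² + |3|² + |-1|² + |2|² + |1|² = 24.0000

Frequency domain:
(1/6)Σ|X[k]|² = (1/6)(|2|² + |-4|² + |-7.0000+1.7321i|² + |2|² + |-7.0000-1.7321i|² + |-4|²) = (1/6)·144.0000 = 24.0000

Both sides agree, confirming Parseval's theorem.

Σ|x[n]|² = (1/N)Σ|X[k]|² = 24.0000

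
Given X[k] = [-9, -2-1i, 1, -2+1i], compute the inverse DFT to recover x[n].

x[n] = (1/4) Σ(k=0 to 3) X[k] · e^(2πikn/4)

Computing each x[n]:
x[0] = -3
x[1] = -2
x[2] = -1
x[3] = -3

x = [-3, -2, -1, -3]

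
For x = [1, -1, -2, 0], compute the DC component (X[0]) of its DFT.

X[0] = Σ(n=0 to 3) x[n] · ω_4^0 = Σ x[n]
= (1) + (-1) + (-2) + (0)

X[0] = -2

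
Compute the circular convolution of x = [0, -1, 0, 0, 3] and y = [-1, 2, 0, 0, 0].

(x ⊛ y)[n] = Σ(m=0 to 4) x[m] · y[(n-m) mod 5]

Computing each output sample:
(x ⊛ y)[0] = 6
(x ⊛ y)[1] = 1
(x ⊛ y)[2] = -2
(x ⊛ y)[3] = 0
(x ⊛ y)[4] = -3

x ⊛ y = [6, 1, -2, 0, -3]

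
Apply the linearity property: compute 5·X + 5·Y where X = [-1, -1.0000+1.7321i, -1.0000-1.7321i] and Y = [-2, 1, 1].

By linearity: DFT(5x + 5y) = 5·DFT(x) + 5·DFT(y)
= 5·[-1, -1.0000+1.7321i, -1.0000-1.7321i] + 5·[-2, 1, 1]

Computing element-wise:
Z[0] = 5·(-1) + 5·(-2) = -15
Z[1] = 5·(-1.0000+1.7321i) + 5·(1) = 8.6605i
Z[2] = 5·(-1.0000-1.7321i) + 5·(1) = -8.6605i

DFT(5x + 5y) = 5·X + 5·Y = [-15, 8.6605i, -8.6605i]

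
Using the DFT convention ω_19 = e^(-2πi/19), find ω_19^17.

ω_19^17 = e^(-2πi·17/19)
= cos(-2π·17/19) + i·sin(-2π·17/19)
= cos(-34π/19) + i·sin(-34π/19)

ω_19^17 = cos(-34π/19) + i·sin(-34π/19) = 0.7891+0.6142i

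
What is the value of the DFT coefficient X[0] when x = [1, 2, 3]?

X[0] = Σ(n=0 to 2) x[n] · ω_3^0 = Σ x[n]
= (1) + (2) + (3)

X[0] = 6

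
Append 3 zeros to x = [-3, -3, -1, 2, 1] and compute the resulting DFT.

Original 5-point DFT: [-4, -4.4271+5.5676i, -1.0729-0.5020i, -1.0729+0.5020i, -4.4271-5.5676i]
Zero-padded 8-point DFT provides frequency interpolation.

DFT_8([x, 0, ...]) = [-4, -7.5355+1.7071i, -1+5i, -0.4645-0.2929i, -2, -0.4645+0.2929i, -1-5i, -7.5355-1.7071i]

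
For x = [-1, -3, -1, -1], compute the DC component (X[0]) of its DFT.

X[0] = Σ(n=0 to 3) x[n] · ω_4^0 = Σ x[n]
= (-1) + (-3) + (-1) + (-1)

X[0] = -6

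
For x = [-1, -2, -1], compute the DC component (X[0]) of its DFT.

X[0] = Σ(n=0 to 2) x[n] · ω_3^0 = Σ x[n]
= (-1) + (-2) + (-1)

X[0] = -4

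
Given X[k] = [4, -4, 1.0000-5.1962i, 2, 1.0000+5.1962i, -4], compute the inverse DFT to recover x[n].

x[n] = (1/6) Σ(k=0 to 5) X[k] · e^(2πikn/6)

Computing each x[n]:
x[0] = 0
x[1] = 1
x[2] = 0
x[3] = 2
x[4] = 3
x[5] = -2

x = [0, 1, 0, 2, 3, -2]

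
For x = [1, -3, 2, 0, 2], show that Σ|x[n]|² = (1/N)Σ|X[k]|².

Time domain:
Σ|x[n]|² = |1|² + |-3|² + |2|² + |0|² + |2|² = 18.0000

Frequency domain:
(1/5)Σ|X[k]|² = (1/5)(|2|² + |-0.9271+3.5797i|² + |2.4271+4.8410i|² + |2.4271-4.8410i|² + |-0.9271-3.5797i|²) = (1/5)·90.0000 = 18.0000

Both sides agree, confirming Parseval's theorem.

Σ|x[n]|² = (1/N)Σ|X[k]|² = 18.0000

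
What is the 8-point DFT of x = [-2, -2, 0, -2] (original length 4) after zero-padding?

Original 4-point DFT: [-6, -2, 2, -2]
Zero-padded 8-point DFT provides frequency interpolation.

DFT_8([x, 0, ...]) = [-6, -2.0000+2.8284i, -2, -2.0000+2.8284i, 2, -2.0000-2.8284i, -2, -2.0000-2.8284i]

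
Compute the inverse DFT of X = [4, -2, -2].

x[n] = (1/3) Σ(k=0 to 2) X[k] · e^(2πikn/3)

Computing each x[n]:
x[0] = 0
x[1] = 2
x[2] = 2

x = [0, 2, 2]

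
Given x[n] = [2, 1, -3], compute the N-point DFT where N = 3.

X[k] = Σ(n=0 to 2) x[n] · ω_3^(nk)
where ω_3 = e^(-2πi/3)

Computing each X[k]:
X[0] = 0
X[1] = 3.0000-3.4641i
X[2] = 3.0000+3.4641i

X = [0, 3.0000-3.4641i, 3.0000+3.4641i]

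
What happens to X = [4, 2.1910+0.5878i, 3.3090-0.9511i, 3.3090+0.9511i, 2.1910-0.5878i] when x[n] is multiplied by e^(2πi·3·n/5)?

Modulation property: DFT(ω_5^(-3n)·x[n]) = X[(k-3) mod 5], so circularly shift X by 3 positions.

X[k-3] = [3.3090-0.9511i, 3.3090+0.9511i, 2.1910-0.5878i, 4, 2.1910+0.5878i]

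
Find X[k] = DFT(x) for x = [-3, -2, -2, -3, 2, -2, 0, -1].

X[k] = Σ(n=0 to 7) x[n] · ω_8^(nk)
where ω_8 = e^(-2πi/8)

Computing each X[k]:
X[0] = -11
X[1] = -3.5858+3.4142i
X[2] = 1
X[3] = -6.4142-0.5858i
X[4] = 5
X[5] = -6.4142+0.5858i
X[6] = 1
X[7] = -3.5858-3.4142i

X = [-11, -3.5858+3.4142i, 1, -6.4142-0.5858i, 5, -6.4142+0.5858i, 1, -3.5858-3.4142i]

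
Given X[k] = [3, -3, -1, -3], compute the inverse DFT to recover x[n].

x[n] = (1/4) Σ(k=0 to 3) X[k] · e^(2πikn/4)

Computing each x[n]:
x[0] = -1
x[1] = 1
x[2] = 2
x[3] = 1

x = [-1, 1, 2, 1]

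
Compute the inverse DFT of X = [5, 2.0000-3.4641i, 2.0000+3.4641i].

x[n] = (1/3) Σ(k=0 to 2) X[k] · e^(2πikn/3)

Computing each x[n]:
x[0] = 3
x[1] = 3
x[2] = -1

x = [3, 3, -1]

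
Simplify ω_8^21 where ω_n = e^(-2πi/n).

Since ω_8^8 = 1, powers reduce modulo 8.
21 mod 8 = 5
So ω_8^21 = ω_8^5 = e^(-2πi·5/8)

ω_8^21 = ω_8^5 = -0.7071+0.7071i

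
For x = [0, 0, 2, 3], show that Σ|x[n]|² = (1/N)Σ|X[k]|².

Time domain:
Σ|x[n]|² = |0|² + |0|² + |2|² + |3|² = 13.0000

Frequency domain:
(1/4)Σ|X[k]|² = (1/4)(|5|² + |-2+3i|² + |-1|² + |-2-3i|²) = (1/4)·52.0000 = 13.0000

Both sides agree, confirming Parseval's theorem.

Σ|x[n]|² = (1/N)Σ|X[k]|² = 13.0000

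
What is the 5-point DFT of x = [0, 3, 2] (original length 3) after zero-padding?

Original 3-point DFT: [5, -2.5000-0.8660i, -2.5000+0.8660i]
Zero-padded 5-point DFT provides frequency interpolation.

DFT_5([x, 0, ...]) = [5, -0.6910-4.0287i, -1.8090+0.1388i, -1.8090-0.1388i, -0.6910+4.0287i]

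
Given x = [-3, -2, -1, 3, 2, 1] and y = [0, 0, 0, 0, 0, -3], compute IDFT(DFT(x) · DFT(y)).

(x ⊛ y)[n] = Σ(m=0 to 5) x[m] · y[(n-m) mod 6]

Computing each output sample:
(x ⊛ y)[0] = 6
(x ⊛ y)[1] = 3
(x ⊛ y)[2] = -9
(x ⊛ y)[3] = -6
(x ⊛ y)[4] = -3
(x ⊛ y)[5] = 9

x ⊛ y = [6, 3, -9, -6, -3, 9]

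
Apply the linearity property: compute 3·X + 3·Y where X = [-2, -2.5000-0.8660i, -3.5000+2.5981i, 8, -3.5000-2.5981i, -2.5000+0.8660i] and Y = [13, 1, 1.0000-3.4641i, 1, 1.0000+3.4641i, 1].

By linearity: DFT(3x + 3y) = 3·DFT(x) + 3·DFT(y)
= 3·[-2, -2.5000-0.8660i, -3.5000+2.5981i, 8, -3.5000-2.5981i, -2.5000+0.8660i] + 3·[13, 1, 1.0000-3.4641i, 1, 1.0000+3.4641i, 1]

Computing element-wise:
Z[0] = 3·(-2) + 3·(13) = 33
Z[1] = 3·(-2.5000-0.8660i) + 3·(1) = -4.5000-2.5980i
Z[2] = 3·(-3.5000+2.5981i) + 3·(1.0000-3.4641i) = -7.5000-2.5980i
Z[3] = 3·(8) + 3·(1) = 27
Z[4] = 3·(-3.5000-2.5981i) + 3·(1.0000+3.4641i) = -7.5000+2.5980i
Z[5] = 3·(-2.5000+0.8660i) + 3·(1) = -4.5000+2.5980i

DFT(3x + 3y) = 3·X + 3·Y = [33, -4.5000-2.5980i, -7.5000-2.5980i, 27, -7.5000+2.5980i, -4.5000+2.5980i]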